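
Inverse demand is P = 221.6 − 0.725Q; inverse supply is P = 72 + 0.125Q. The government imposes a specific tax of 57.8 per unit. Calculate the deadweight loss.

1965.20

Competitive equilibrium: 221.6 − 0.725Q = 72 + 0.125Q → Q* = 176, P* = 94.
With the tax, the buyer price exceeds the seller price by 57.8: (221.6 − 0.725Q) − (72 + 0.125Q) = 57.8 → Q' = 108.
ΔQ = 176 − 108 = 68; the wedge equals the tax, 57.8.
Deadweight loss = ½ × 68 × 57.8 = 1965.20.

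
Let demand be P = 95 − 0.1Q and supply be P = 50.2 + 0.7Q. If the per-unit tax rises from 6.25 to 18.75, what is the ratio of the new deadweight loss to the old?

Competitive equilibrium: 95 − 0.1Q = 50.2 + 0.7Q → Q* = 56, P* = 89.4.
For a per-unit tax t: ΔQ = t/0.8, so DWL = ½·t·(t/0.8) = t²/1.6.
At t = 6.25: DWL = 24.414. At t = 18.75: DWL = 219.727.
Ratio = (18.75/6.25)² = 9.

9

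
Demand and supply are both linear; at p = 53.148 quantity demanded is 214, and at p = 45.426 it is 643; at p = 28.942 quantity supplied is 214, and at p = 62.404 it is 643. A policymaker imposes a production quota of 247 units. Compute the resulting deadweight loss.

2305.20

Demand slope = (45.426 − 53.148)/(643 − 214) = −0.018, so p = 57 − 0.018q.
Supply slope = (62.404 − 28.942)/(643 − 214) = 0.078, so p = 12.25 + 0.078q.
Competitive equilibrium: 57 − 0.018q = 12.25 + 0.078q → q* = 466.145833, p* = 48.609375.
At q = 247: demand price = 57 − 0.018·247 = 52.554; supply price = 12.25 + 0.078·247 = 31.516.
Δq = 466.145833 − 247 = 219.145833; wedge = 52.554 − 31.516 = 21.038.
The triangle = ½ × 219.145833 × 21.038 = 2305.20.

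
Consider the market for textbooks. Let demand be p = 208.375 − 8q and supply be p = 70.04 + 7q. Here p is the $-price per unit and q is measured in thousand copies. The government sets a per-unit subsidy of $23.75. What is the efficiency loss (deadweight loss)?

Competitive equilibrium: 208.375 − 8q = 70.04 + 7q → q* = 9.2223, p* = 134.5963.
The subsidy lowers effective supply by 23.75: p = 46.29 + 7q.
New quantity: 208.375 − 8q = 46.29 + 7q → q' = 10.8057.
Overproduction Δq = 10.8057 − 9.2223 = 1.5834; wedge = subsidy = 23.75.
The triangle = ½ × 1.5834 × 23.75 = $18.80 thousand.

$18.80 thousand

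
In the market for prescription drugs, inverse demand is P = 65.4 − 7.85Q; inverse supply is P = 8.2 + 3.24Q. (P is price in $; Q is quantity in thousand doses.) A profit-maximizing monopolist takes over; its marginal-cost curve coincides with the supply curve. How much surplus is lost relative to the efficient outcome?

Competitive equilibrium: 65.4 − 7.85Q = 8.2 + 3.24Q → Q* = 5.1578, P* = 24.9113.
Marginal revenue: MR = 65.4 − 15.7Q. Set MR = MC: 65.4 − 15.7Q = 8.2 + 3.24Q → Q_m = 3.0201.
Price P_m = 65.4 − 7.85·3.0201 = 41.6922; MC(Q_m) = 8.2 + 3.24·3.0201 = 17.9851.
Competitive Q* = 5.1578, so ΔQ = 2.1377; wedge = 41.6922 − 17.9851 = 23.7071.
Deadweight loss = ½ × 2.1377 × 23.7071 = $25.34 thousand.

$25.34 thousand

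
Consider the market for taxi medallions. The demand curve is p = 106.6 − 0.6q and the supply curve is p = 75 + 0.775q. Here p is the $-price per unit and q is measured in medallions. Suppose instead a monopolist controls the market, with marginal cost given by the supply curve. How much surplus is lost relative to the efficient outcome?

Competitive equilibrium: 106.6 − 0.6q = 75 + 0.775q → q* = 22.9818, p* = 92.8109.
Marginal revenue: MR = 106.6 − 1.2q. Set MR = MC: 106.6 − 1.2q = 75 + 0.775q → q_m = 16.
Price p_m = 106.6 − 0.6·16 = 97; MC(q_m) = 75 + 0.775·16 = 87.4.
Competitive q* = 22.9818, so Δq = 6.9818; wedge = 97 − 87.4 = 9.6.
The triangle = ½ × 6.9818 × 9.6 = $33.51.

$33.51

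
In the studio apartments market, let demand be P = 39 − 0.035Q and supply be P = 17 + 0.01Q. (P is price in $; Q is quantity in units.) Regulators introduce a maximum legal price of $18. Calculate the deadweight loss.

Competitive equilibrium: 39 − 0.035Q = 17 + 0.01Q → Q* = 488.8889, P* = 21.8889.
At the ceiling P = 18, quantity supplied = (18 − 17)/0.01 = 100.
Willingness to pay at Q' = 100: 39 − 0.035·100 = 35.5.
ΔQ = 488.8889 − 100 = 388.8889; wedge = 35.5 − 18 = 17.5.
DWL = ½ × 388.8889 × 17.5 = $3402.78.

$3402.78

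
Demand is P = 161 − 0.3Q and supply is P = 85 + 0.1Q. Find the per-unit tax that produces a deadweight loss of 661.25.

23

Competitive equilibrium: 161 − 0.3Q = 85 + 0.1Q → Q* = 190, P* = 104.
A tax t gives ΔQ = t/0.4 and wedge t, so DWL = t²/0.8.
t²/0.8 = 661.25 → t² = 529 → t = 23.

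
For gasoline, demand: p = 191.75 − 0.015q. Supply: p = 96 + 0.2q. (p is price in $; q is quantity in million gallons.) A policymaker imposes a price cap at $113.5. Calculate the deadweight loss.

Competitive equilibrium: 191.75 − 0.015q = 96 + 0.2q → q* = 445.3488, p* = 185.0698.
At the ceiling p = 113.5, quantity supplied = (113.5 − 96)/0.2 = 87.5.
Willingness to pay at q' = 87.5: 191.75 − 0.015·87.5 = 190.4375.
Δq = 445.3488 − 87.5 = 357.8488; wedge = 190.4375 − 113.5 = 76.9375.
DWL = ½ × 357.8488 × 76.9375 = $13766 million.

$13766 million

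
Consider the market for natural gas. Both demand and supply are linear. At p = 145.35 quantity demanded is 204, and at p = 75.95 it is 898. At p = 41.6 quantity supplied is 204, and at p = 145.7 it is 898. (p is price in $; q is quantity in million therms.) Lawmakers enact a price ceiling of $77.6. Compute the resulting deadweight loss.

Demand slope = (75.95 − 145.35)/(898 − 204) = −0.1, so p = 165.75 − 0.1q.
Supply slope = (145.7 − 41.6)/(898 − 204) = 0.15, so p = 11 + 0.15q.
Competitive equilibrium: 165.75 − 0.1q = 11 + 0.15q → q* = 619, p* = 103.85.
At the ceiling p = 77.6, quantity supplied = (77.6 − 11)/0.15 = 444.
Willingness to pay at q' = 444: 165.75 − 0.1·444 = 121.35.
Δq = 619 − 444 = 175; wedge = 121.35 − 77.6 = 43.75.
Deadweight loss = ½ × 175 × 43.75 = $3828.125 million.

$3828.125 million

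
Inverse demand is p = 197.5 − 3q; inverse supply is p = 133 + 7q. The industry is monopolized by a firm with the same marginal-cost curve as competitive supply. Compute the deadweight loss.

11.08

Competitive equilibrium: 197.5 − 3q = 133 + 7q → q* = 6.45, p* = 178.15.
Marginal revenue: MR = 197.5 − 6q. Set MR = MC: 197.5 − 6q = 133 + 7q → q_m = 4.9615.
Price p_m = 197.5 − 3·4.9615 = 182.6155; MC(q_m) = 133 + 7·4.9615 = 167.7305.
Competitive q* = 6.45, so Δq = 1.4885; wedge = 182.6155 − 167.7305 = 14.885.
DWL = ½ × 1.4885 × 14.885 = 11.08.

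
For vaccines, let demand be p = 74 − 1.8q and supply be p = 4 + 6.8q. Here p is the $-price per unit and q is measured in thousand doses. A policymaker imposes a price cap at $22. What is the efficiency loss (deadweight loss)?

$129.72 thousand

Competitive equilibrium: 74 − 1.8q = 4 + 6.8q → q* = 8.1395, p* = 59.3488.
At the ceiling p = 22, quantity supplied = (22 − 4)/6.8 = 2.6471.
Willingness to pay at q' = 2.6471: 74 − 1.8·2.6471 = 69.2352.
Δq = 8.1395 − 2.6471 = 5.4924; wedge = 69.2352 − 22 = 47.2352.
Welfare loss = ½ × 5.4924 × 47.2352 = $129.72 thousand.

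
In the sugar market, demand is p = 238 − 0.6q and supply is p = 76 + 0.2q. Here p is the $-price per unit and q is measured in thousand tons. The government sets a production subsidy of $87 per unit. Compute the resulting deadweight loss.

$4730.625 thousand

Competitive equilibrium: 238 − 0.6q = 76 + 0.2q → q* = 202.5, p* = 116.5.
The subsidy lowers effective supply by 87: p = 0.2q − 11.
New quantity: 238 − 0.6q = 0.2q − 11 → q' = 311.25.
Overproduction Δq = 311.25 − 202.5 = 108.75; wedge = subsidy = 87.
Welfare loss = ½ × 108.75 × 87 = $4730.625 thousand.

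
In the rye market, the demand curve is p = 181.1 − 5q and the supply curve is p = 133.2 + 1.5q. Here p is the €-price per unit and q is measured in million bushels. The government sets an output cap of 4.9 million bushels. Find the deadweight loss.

€19.82 million

Competitive equilibrium: 181.1 − 5q = 133.2 + 1.5q → q* = 7.3692, p* = 144.2538.
At q = 4.9: demand price = 181.1 − 5·4.9 = 156.6; supply price = 133.2 + 1.5·4.9 = 140.55.
Δq = 7.3692 − 4.9 = 2.4692; wedge = 156.6 − 140.55 = 16.05.
The triangle = ½ × 2.4692 × 16.05 = €19.82 million.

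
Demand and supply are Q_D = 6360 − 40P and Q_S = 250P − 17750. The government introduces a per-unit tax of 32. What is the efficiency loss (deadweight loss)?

In inverse form: demand P = 159 − 0.025Q, supply P = 71 + 0.004Q.
Competitive equilibrium: 159 − 0.025Q = 71 + 0.004Q → Q* = 3034.4828, P* = 83.1379.
With the tax, the buyer price exceeds the seller price by 32: (159 − 0.025Q) − (71 + 0.004Q) = 32 → Q' = 1931.0345.
ΔQ = 3034.4828 − 1931.0345 = 1103.4483; the wedge equals the tax, 32.
Welfare loss = ½ × 1103.4483 × 32 = 17655.17.

17655.17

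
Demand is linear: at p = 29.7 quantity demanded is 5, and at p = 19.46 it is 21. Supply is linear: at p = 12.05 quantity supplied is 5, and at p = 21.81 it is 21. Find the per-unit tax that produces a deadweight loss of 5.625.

Demand slope = (19.46 − 29.7)/(21 − 5) = −0.64, so p = 32.9 − 0.64q.
Supply slope = (21.81 − 12.05)/(21 − 5) = 0.61, so p = 9 + 0.61q.
Competitive equilibrium: 32.9 − 0.64q = 9 + 0.61q → q* = 19.12, p* = 20.6632.
A tax t gives Δq = t/1.25 and wedge t, so DWL = t²/2.5.
t²/2.5 = 5.625 → t² = 14.0625 → t = 3.75.

3.75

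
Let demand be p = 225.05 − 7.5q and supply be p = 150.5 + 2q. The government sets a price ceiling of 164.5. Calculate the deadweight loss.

3.41

Competitive equilibrium: 225.05 − 7.5q = 150.5 + 2q → q* = 7.8474, p* = 166.1947.
At the ceiling p = 164.5, quantity supplied = (164.5 − 150.5)/2 = 7.
Willingness to pay at q' = 7: 225.05 − 7.5·7 = 172.55.
Δq = 7.8474 − 7 = 0.8474; wedge = 172.55 − 164.5 = 8.05.
Welfare loss = ½ × 0.8474 × 8.05 = 3.41.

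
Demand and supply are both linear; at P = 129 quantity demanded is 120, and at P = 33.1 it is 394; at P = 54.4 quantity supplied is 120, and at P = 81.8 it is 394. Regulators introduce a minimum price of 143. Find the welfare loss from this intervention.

Demand slope = (33.1 − 129)/(394 − 120) = −0.35, so P = 171 − 0.35Q.
Supply slope = (81.8 − 54.4)/(394 − 120) = 0.1, so P = 42.4 + 0.1Q.
Competitive equilibrium: 171 − 0.35Q = 42.4 + 0.1Q → Q* = 285.7778, P* = 70.9778.
At the floor P = 143, quantity demanded = (171 − 143)/0.35 = 80.
Sellers' marginal cost at Q' = 80: 42.4 + 0.1·80 = 50.4.
ΔQ = 285.7778 − 80 = 205.7778; wedge = 143 − 50.4 = 92.6.
The triangle = ½ × 205.7778 × 92.6 = 9527.51.

9527.51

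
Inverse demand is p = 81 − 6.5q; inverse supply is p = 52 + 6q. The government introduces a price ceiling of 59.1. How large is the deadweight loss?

Competitive equilibrium: 81 − 6.5q = 52 + 6q → q* = 2.32, p* = 65.92.
At the ceiling p = 59.1, quantity supplied = (59.1 − 52)/6 = 1.1833.
Willingness to pay at q' = 1.1833: 81 − 6.5·1.1833 = 73.3086.
Δq = 2.32 − 1.1833 = 1.1367; wedge = 73.3086 − 59.1 = 14.2086.
DWL = ½ × 1.1367 × 14.2086 = 8.08.

8.08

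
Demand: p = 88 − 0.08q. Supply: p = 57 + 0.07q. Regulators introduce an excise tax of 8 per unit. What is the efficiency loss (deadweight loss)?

Competitive equilibrium: 88 − 0.08q = 57 + 0.07q → q* = 206.6667, p* = 71.4667.
With the tax, the buyer price exceeds the seller price by 8: (88 − 0.08q) − (57 + 0.07q) = 8 → q' = 153.3333.
Δq = 206.6667 − 153.3333 = 53.3334; the wedge equals the tax, 8.
DWL = ½ × 53.3334 × 8 = 213.33.

213.33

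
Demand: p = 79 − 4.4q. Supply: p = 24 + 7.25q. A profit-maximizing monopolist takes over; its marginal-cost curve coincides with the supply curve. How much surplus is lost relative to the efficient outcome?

9.76

Competitive equilibrium: 79 − 4.4q = 24 + 7.25q → q* = 4.721, p* = 58.2275.
Marginal revenue: MR = 79 − 8.8q. Set MR = MC: 79 − 8.8q = 24 + 7.25q → q_m = 3.4268.
Price p_m = 79 − 4.4·3.4268 = 63.9221; MC(q_m) = 24 + 7.25·3.4268 = 48.8443.
Competitive q* = 4.721, so Δq = 1.2942; wedge = 63.9221 − 48.8443 = 15.0778.
The triangle = ½ × 1.2942 × 15.0778 = 9.76.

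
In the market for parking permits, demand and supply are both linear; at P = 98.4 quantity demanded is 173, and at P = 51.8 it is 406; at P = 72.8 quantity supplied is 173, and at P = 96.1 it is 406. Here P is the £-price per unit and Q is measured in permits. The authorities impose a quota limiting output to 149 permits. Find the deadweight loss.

Demand slope = (51.8 − 98.4)/(406 − 173) = −0.2, so P = 133 − 0.2Q.
Supply slope = (96.1 − 72.8)/(406 − 173) = 0.1, so P = 55.5 + 0.1Q.
Competitive equilibrium: 133 − 0.2Q = 55.5 + 0.1Q → Q* = 258.3333, P* = 81.3333.
At Q = 149: demand price = 133 − 0.2·149 = 103.2; supply price = 55.5 + 0.1·149 = 70.4.
ΔQ = 258.3333 − 149 = 109.3333; wedge = 103.2 − 70.4 = 32.8.
Deadweight loss = ½ × 109.3333 × 32.8 = £1793.07.

£1793.07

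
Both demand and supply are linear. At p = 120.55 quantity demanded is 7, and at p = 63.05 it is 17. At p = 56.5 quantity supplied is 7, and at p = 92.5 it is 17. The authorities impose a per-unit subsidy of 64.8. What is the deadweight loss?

Demand slope = (63.05 − 120.55)/(17 − 7) = −5.75, so p = 160.8 − 5.75q.
Supply slope = (92.5 − 56.5)/(17 − 7) = 3.6, so p = 31.3 + 3.6q.
Competitive equilibrium: 160.8 − 5.75q = 31.3 + 3.6q → q* = 13.85027, p* = 81.16096.
The subsidy lowers effective supply by 64.8: p = 3.6q − 33.5.
New quantity: 160.8 − 5.75q = 3.6q − 33.5 → q' = 20.78075.
Overproduction Δq = 20.78075 − 13.85027 = 6.93048; wedge = subsidy = 64.8.
Deadweight loss = ½ × 6.93048 × 64.8 = 224.55.

224.55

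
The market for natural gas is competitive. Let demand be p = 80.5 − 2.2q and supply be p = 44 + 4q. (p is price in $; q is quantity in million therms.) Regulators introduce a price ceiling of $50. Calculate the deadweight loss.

Competitive equilibrium: 80.5 − 2.2q = 44 + 4q → q* = 5.8871, p* = 67.5484.
At the ceiling p = 50, quantity supplied = (50 − 44)/4 = 1.5.
Willingness to pay at q' = 1.5: 80.5 − 2.2·1.5 = 77.2.
Δq = 5.8871 − 1.5 = 4.3871; wedge = 77.2 − 50 = 27.2.
Welfare loss = ½ × 4.3871 × 27.2 = $59.66 million.

$59.66 million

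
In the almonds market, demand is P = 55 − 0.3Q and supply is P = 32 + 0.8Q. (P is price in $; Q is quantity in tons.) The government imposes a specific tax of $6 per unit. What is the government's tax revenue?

Competitive equilibrium: 55 − 0.3Q = 32 + 0.8Q → Q* = 20.9091, P* = 48.7273.
With the tax, the buyer price exceeds the seller price by 6: (55 − 0.3Q) − (32 + 0.8Q) = 6 → Q' = 15.4545.
Tax revenue = 6 × 15.4545 = $92.73.

$92.73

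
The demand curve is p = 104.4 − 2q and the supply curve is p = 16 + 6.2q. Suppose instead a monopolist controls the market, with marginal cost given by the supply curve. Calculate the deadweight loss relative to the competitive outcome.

18.32

Competitive equilibrium: 104.4 − 2q = 16 + 6.2q → q* = 10.7805, p* = 82.839.
Marginal revenue: MR = 104.4 − 4q. Set MR = MC: 104.4 − 4q = 16 + 6.2q → q_m = 8.6667.
Price p_m = 104.4 − 2·8.6667 = 87.0666; MC(q_m) = 16 + 6.2·8.6667 = 69.7335.
Competitive q* = 10.7805, so Δq = 2.1138; wedge = 87.0666 − 69.7335 = 17.3331.
Deadweight loss = ½ × 2.1138 × 17.3331 = 18.32.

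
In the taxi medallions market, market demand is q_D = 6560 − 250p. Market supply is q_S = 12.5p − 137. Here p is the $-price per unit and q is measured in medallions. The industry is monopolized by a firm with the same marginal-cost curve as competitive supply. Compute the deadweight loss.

$2.87

In inverse form: demand p = 26.24 − 0.004q, supply p = 10.96 + 0.08q.
Competitive equilibrium: 26.24 − 0.004q = 10.96 + 0.08q → q* = 181.9048, p* = 25.5124.
Marginal revenue: MR = 26.24 − 0.008q. Set MR = MC: 26.24 − 0.008q = 10.96 + 0.08q → q_m = 173.6364.
Price p_m = 26.24 − 0.004·173.6364 = 25.5455; MC(q_m) = 10.96 + 0.08·173.6364 = 24.8509.
Competitive q* = 181.9048, so Δq = 8.2684; wedge = 25.5455 − 24.8509 = 0.6946.
The triangle = ½ × 8.2684 × 0.6946 = $2.87.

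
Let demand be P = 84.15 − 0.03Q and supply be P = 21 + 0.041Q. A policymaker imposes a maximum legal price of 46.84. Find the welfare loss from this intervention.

2384.92

Competitive equilibrium: 84.15 − 0.03Q = 21 + 0.041Q → Q* = 889.4366, P* = 57.4669.
At the ceiling P = 46.84, quantity supplied = (46.84 − 21)/0.041 = 630.2439.
Willingness to pay at Q' = 630.2439: 84.15 − 0.03·630.2439 = 65.2427.
ΔQ = 889.4366 − 630.2439 = 259.1927; wedge = 65.2427 − 46.84 = 18.4027.
The triangle = ½ × 259.1927 × 18.4027 = 2384.92.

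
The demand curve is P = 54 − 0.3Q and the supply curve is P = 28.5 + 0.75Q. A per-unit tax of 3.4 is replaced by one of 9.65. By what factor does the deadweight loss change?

Competitive equilibrium: 54 − 0.3Q = 28.5 + 0.75Q → Q* = 24.2857, P* = 46.7143.
For a per-unit tax t: ΔQ = t/1.05, so DWL = ½·t·(t/1.05) = t²/2.1.
At t = 3.4: DWL = 5.505. At t = 9.65: DWL = 44.344.
Ratio = (9.65/3.4)² = 8.056.

8.056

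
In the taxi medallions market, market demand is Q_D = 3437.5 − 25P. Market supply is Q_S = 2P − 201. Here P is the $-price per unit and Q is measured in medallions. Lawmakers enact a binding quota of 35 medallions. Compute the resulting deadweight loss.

$303.34

In inverse form: demand P = 137.5 − 0.04Q, supply P = 100.5 + 0.5Q.
Competitive equilibrium: 137.5 − 0.04Q = 100.5 + 0.5Q → Q* = 68.5185, P* = 134.7593.
At Q = 35: demand price = 137.5 − 0.04·35 = 136.1; supply price = 100.5 + 0.5·35 = 118.
ΔQ = 68.5185 − 35 = 33.5185; wedge = 136.1 − 118 = 18.1.
Welfare loss = ½ × 33.5185 × 18.1 = $303.34.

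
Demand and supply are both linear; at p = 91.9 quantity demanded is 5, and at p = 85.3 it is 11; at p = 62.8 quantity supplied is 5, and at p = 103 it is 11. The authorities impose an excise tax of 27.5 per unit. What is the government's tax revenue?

143.14

Demand slope = (85.3 − 91.9)/(11 − 5) = −1.1, so p = 97.4 − 1.1q.
Supply slope = (103 − 62.8)/(11 − 5) = 6.7, so p = 29.3 + 6.7q.
Competitive equilibrium: 97.4 − 1.1q = 29.3 + 6.7q → q* = 8.7308, p* = 87.7962.
With the tax, the buyer price exceeds the seller price by 27.5: (97.4 − 1.1q) − (29.3 + 6.7q) = 27.5 → q' = 5.2051.
Tax revenue = 27.5 × 5.2051 = 143.14.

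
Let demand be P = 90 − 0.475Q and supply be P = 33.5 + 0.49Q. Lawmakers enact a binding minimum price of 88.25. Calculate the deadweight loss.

1452.41

Competitive equilibrium: 90 − 0.475Q = 33.5 + 0.49Q → Q* = 58.5492, P* = 62.1891.
At the floor P = 88.25, quantity demanded = (90 − 88.25)/0.475 = 3.6842.
Sellers' marginal cost at Q' = 3.6842: 33.5 + 0.49·3.6842 = 35.3053.
ΔQ = 58.5492 − 3.6842 = 54.865; wedge = 88.25 − 35.3053 = 52.9447.
Welfare loss = ½ × 54.865 × 52.9447 = 1452.41.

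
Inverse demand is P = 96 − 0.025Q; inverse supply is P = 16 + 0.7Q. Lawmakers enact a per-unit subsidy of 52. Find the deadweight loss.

1864.83

Competitive equilibrium: 96 − 0.025Q = 16 + 0.7Q → Q* = 110.3448, P* = 93.2414.
The subsidy lowers effective supply by 52: P = 0.7Q − 36.
New quantity: 96 − 0.025Q = 0.7Q − 36 → Q' = 182.069.
Overproduction ΔQ = 182.069 − 110.3448 = 71.7242; wedge = subsidy = 52.
DWL = ½ × 71.7242 × 52 = 1864.83.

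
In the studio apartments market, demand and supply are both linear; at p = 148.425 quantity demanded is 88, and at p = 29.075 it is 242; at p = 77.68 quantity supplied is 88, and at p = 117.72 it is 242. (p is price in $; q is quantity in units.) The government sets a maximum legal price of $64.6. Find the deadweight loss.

Demand slope = (29.075 − 148.425)/(242 − 88) = −0.775, so p = 216.625 − 0.775q.
Supply slope = (117.72 − 77.68)/(242 − 88) = 0.26, so p = 54.8 + 0.26q.
Competitive equilibrium: 216.625 − 0.775q = 54.8 + 0.26q → q* = 156.35266, p* = 95.45169.
At the ceiling p = 64.6, quantity supplied = (64.6 − 54.8)/0.26 = 37.69231.
Willingness to pay at q' = 37.69231: 216.625 − 0.775·37.69231 = 187.41346.
Δq = 156.35266 − 37.69231 = 118.66035; wedge = 187.41346 − 64.6 = 122.81346.
DWL = ½ × 118.66035 × 122.81346 = $7286.54.

$7286.54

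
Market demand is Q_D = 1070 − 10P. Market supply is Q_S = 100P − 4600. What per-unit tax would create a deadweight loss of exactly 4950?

In inverse form: demand P = 107 − 0.1Q, supply P = 46 + 0.01Q.
Competitive equilibrium: 107 − 0.1Q = 46 + 0.01Q → Q* = 554.5455, P* = 51.5455.
A tax t gives ΔQ = t/0.11 and wedge t, so DWL = t²/0.22.
t²/0.22 = 4950 → t² = 1089 → t = 33.

33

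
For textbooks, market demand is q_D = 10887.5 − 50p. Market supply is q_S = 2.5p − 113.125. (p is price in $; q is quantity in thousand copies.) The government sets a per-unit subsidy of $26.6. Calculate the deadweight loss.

$842.33 thousand

In inverse form: demand p = 217.75 − 0.02q, supply p = 45.25 + 0.4q.
Competitive equilibrium: 217.75 − 0.02q = 45.25 + 0.4q → q* = 410.7143, p* = 209.5357.
The subsidy lowers effective supply by 26.6: p = 18.65 + 0.4q.
New quantity: 217.75 − 0.02q = 18.65 + 0.4q → q' = 474.0476.
Overproduction Δq = 474.0476 − 410.7143 = 63.3333; wedge = subsidy = 26.6.
DWL = ½ × 63.3333 × 26.6 = $842.33 thousand.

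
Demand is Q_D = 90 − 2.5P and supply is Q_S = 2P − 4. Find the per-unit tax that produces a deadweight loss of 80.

In inverse form: demand P = 36 − 0.4Q, supply P = 2 + 0.5Q.
Competitive equilibrium: 36 − 0.4Q = 2 + 0.5Q → Q* = 37.7778, P* = 20.8889.
A tax t gives ΔQ = t/0.9 and wedge t, so DWL = t²/1.8.
t²/1.8 = 80 → t² = 144 → t = 12.

12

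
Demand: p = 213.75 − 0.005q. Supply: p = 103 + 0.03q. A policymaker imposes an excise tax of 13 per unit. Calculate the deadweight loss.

Competitive equilibrium: 213.75 − 0.005q = 103 + 0.03q → q* = 3164.2857, p* = 197.9286.
With the tax, the buyer price exceeds the seller price by 13: (213.75 − 0.005q) − (103 + 0.03q) = 13 → q' = 2792.8571.
Δq = 3164.2857 − 2792.8571 = 371.4286; the wedge equals the tax, 13.
Welfare loss = ½ × 371.4286 × 13 = 2414.29.

2414.29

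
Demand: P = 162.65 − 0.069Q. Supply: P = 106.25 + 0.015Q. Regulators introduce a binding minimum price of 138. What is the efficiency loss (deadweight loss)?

4145.84

Competitive equilibrium: 162.65 − 0.069Q = 106.25 + 0.015Q → Q* = 671.4286, P* = 116.3214.
At the floor P = 138, quantity demanded = (162.65 − 138)/0.069 = 357.2464.
Sellers' marginal cost at Q' = 357.2464: 106.25 + 0.015·357.2464 = 111.6087.
ΔQ = 671.4286 − 357.2464 = 314.1822; wedge = 138 − 111.6087 = 26.3913.
Deadweight loss = ½ × 314.1822 × 26.3913 = 4145.84.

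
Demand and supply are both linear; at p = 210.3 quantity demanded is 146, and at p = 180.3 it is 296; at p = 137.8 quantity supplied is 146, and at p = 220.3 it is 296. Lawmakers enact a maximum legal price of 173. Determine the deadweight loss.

400.17

Demand slope = (180.3 − 210.3)/(296 − 146) = −0.2, so p = 239.5 − 0.2q.
Supply slope = (220.3 − 137.8)/(296 − 146) = 0.55, so p = 57.5 + 0.55q.
Competitive equilibrium: 239.5 − 0.2q = 57.5 + 0.55q → q* = 242.6667, p* = 190.9667.
At the ceiling p = 173, quantity supplied = (173 − 57.5)/0.55 = 210.
Willingness to pay at q' = 210: 239.5 − 0.2·210 = 197.5.
Δq = 242.6667 − 210 = 32.6667; wedge = 197.5 − 173 = 24.5.
Welfare loss = ½ × 32.6667 × 24.5 = 400.17.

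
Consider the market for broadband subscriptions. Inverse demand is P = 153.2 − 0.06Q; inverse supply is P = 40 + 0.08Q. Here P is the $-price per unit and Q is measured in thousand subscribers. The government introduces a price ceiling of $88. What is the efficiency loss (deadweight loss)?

Competitive equilibrium: 153.2 − 0.06Q = 40 + 0.08Q → Q* = 808.5714, P* = 104.6857.
At the ceiling P = 88, quantity supplied = (88 − 40)/0.08 = 600.
Willingness to pay at Q' = 600: 153.2 − 0.06·600 = 117.2.
ΔQ = 808.5714 − 600 = 208.5714; wedge = 117.2 − 88 = 29.2.
Welfare loss = ½ × 208.5714 × 29.2 = $3045.14 thousand.

$3045.14 thousand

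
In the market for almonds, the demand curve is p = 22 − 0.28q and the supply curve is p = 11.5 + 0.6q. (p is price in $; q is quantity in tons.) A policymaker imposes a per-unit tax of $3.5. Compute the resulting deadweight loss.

$6.96

Competitive equilibrium: 22 − 0.28q = 11.5 + 0.6q → q* = 11.9318, p* = 18.6591.
With the tax, the buyer price exceeds the seller price by 3.5: (22 − 0.28q) − (11.5 + 0.6q) = 3.5 → q' = 7.9545.
Δq = 11.9318 − 7.9545 = 3.9773; the wedge equals the tax, 3.5.
The triangle = ½ × 3.9773 × 3.5 = $6.96.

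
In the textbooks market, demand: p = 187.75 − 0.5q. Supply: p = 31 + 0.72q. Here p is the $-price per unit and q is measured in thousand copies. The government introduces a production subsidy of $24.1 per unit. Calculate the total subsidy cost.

$3572.53 thousand

Competitive equilibrium: 187.75 − 0.5q = 31 + 0.72q → q* = 128.4836, p* = 123.5082.
The subsidy lowers effective supply by 24.1: p = 6.9 + 0.72q.
New quantity: 187.75 − 0.5q = 6.9 + 0.72q → q' = 148.2377.
Total subsidy cost = 24.1 × 148.2377 = $3572.53 thousand.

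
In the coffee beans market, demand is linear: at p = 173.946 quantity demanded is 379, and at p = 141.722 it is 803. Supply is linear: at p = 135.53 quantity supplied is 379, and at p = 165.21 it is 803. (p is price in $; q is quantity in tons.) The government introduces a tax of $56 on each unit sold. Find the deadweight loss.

$10739.73

Demand slope = (141.722 − 173.946)/(803 − 379) = −0.076, so p = 202.75 − 0.076q.
Supply slope = (165.21 − 135.53)/(803 − 379) = 0.07, so p = 109 + 0.07q.
Competitive equilibrium: 202.75 − 0.076q = 109 + 0.07q → q* = 642.1233, p* = 153.9486.
With the tax, the buyer price exceeds the seller price by 56: (202.75 − 0.076q) − (109 + 0.07q) = 56 → q' = 258.5616.
Δq = 642.1233 − 258.5616 = 383.5617; the wedge equals the tax, 56.
Welfare loss = ½ × 383.5617 × 56 = $10739.73.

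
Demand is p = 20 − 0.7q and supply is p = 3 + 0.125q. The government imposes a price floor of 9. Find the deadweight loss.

Competitive equilibrium: 20 − 0.7q = 3 + 0.125q → q* = 20.6061, p* = 5.5758.
At the floor p = 9, quantity demanded = (20 − 9)/0.7 = 15.7143.
Sellers' marginal cost at q' = 15.7143: 3 + 0.125·15.7143 = 4.9643.
Δq = 20.6061 − 15.7143 = 4.8918; wedge = 9 − 4.9643 = 4.0357.
DWL = ½ × 4.8918 × 4.0357 = 9.87.

9.87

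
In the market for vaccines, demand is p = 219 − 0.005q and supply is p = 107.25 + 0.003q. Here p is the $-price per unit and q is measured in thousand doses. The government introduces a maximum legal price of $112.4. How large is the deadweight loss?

$600454.18 thousand

Competitive equilibrium: 219 − 0.005q = 107.25 + 0.003q → q* = 13968.75, p* = 149.15625.
At the ceiling p = 112.4, quantity supplied = (112.4 − 107.25)/0.003 = 1716.6666667.
Willingness to pay at q' = 1716.6666667: 219 − 0.005·1716.6666667 = 210.4166667.
Δq = 13968.75 − 1716.6666667 = 12252.0833333; wedge = 210.4166667 − 112.4 = 98.0166667.
The triangle = ½ × 12252.0833333 × 98.0166667 = $600454.18 thousand.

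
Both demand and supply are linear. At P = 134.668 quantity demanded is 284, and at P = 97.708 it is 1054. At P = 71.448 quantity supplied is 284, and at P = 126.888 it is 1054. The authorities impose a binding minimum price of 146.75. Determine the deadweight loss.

36367.63

Demand slope = (97.708 − 134.668)/(1054 − 284) = −0.048, so P = 148.3 − 0.048Q.
Supply slope = (126.888 − 71.448)/(1054 − 284) = 0.072, so P = 51 + 0.072Q.
Competitive equilibrium: 148.3 − 0.048Q = 51 + 0.072Q → Q* = 810.83333, P* = 109.38.
At the floor P = 146.75, quantity demanded = (148.3 − 146.75)/0.048 = 32.29167.
Sellers' marginal cost at Q' = 32.29167: 51 + 0.072·32.29167 = 53.325.
ΔQ = 810.83333 − 32.29167 = 778.54166; wedge = 146.75 − 53.325 = 93.425.
Deadweight loss = ½ × 778.54166 × 93.425 = 36367.63.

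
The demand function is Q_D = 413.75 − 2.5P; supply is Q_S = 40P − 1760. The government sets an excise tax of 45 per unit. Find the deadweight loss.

2382.35

In inverse form: demand P = 165.5 − 0.4Q, supply P = 44 + 0.025Q.
Competitive equilibrium: 165.5 − 0.4Q = 44 + 0.025Q → Q* = 285.8824, P* = 51.1471.
With the tax, the buyer price exceeds the seller price by 45: (165.5 − 0.4Q) − (44 + 0.025Q) = 45 → Q' = 180.
ΔQ = 285.8824 − 180 = 105.8824; the wedge equals the tax, 45.
DWL = ½ × 105.8824 × 45 = 2382.35.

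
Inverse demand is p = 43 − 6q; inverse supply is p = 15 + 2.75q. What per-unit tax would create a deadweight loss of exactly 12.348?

14.7

Competitive equilibrium: 43 − 6q = 15 + 2.75q → q* = 3.2, p* = 23.8.
A tax t gives Δq = t/8.75 and wedge t, so DWL = t²/17.5.
t²/17.5 = 12.348 → t² = 216.09 → t = 14.7.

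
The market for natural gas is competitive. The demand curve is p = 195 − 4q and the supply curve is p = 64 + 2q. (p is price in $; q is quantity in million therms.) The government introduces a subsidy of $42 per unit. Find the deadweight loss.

$147 million

Competitive equilibrium: 195 − 4q = 64 + 2q → q* = 21.8333, p* = 107.6667.
The subsidy lowers effective supply by 42: p = 22 + 2q.
New quantity: 195 − 4q = 22 + 2q → q' = 28.8333.
Overproduction Δq = 28.8333 − 21.8333 = 7; wedge = subsidy = 42.
The triangle = ½ × 7 × 42 = $147 million.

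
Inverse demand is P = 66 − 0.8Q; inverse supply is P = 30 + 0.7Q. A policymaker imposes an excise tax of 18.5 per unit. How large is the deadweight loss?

Competitive equilibrium: 66 − 0.8Q = 30 + 0.7Q → Q* = 24, P* = 46.8.
With the tax, the buyer price exceeds the seller price by 18.5: (66 − 0.8Q) − (30 + 0.7Q) = 18.5 → Q' = 11.6667.
ΔQ = 24 − 11.6667 = 12.3333; the wedge equals the tax, 18.5.
Deadweight loss = ½ × 12.3333 × 18.5 = 114.08.

114.08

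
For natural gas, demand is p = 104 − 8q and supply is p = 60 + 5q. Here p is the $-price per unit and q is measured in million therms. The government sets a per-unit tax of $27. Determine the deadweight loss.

Competitive equilibrium: 104 − 8q = 60 + 5q → q* = 3.3846, p* = 76.9231.
With the tax, the buyer price exceeds the seller price by 27: (104 − 8q) − (60 + 5q) = 27 → q' = 1.3077.
Δq = 3.3846 − 1.3077 = 2.0769; the wedge equals the tax, 27.
Deadweight loss = ½ × 2.0769 × 27 = $28.04 million.

$28.04 million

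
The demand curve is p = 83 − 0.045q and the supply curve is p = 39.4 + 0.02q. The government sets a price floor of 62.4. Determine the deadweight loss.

Competitive equilibrium: 83 − 0.045q = 39.4 + 0.02q → q* = 670.7692, p* = 52.8154.
At the floor p = 62.4, quantity demanded = (83 − 62.4)/0.045 = 457.7778.
Sellers' marginal cost at q' = 457.7778: 39.4 + 0.02·457.7778 = 48.5556.
Δq = 670.7692 − 457.7778 = 212.9914; wedge = 62.4 − 48.5556 = 13.8444.
DWL = ½ × 212.9914 × 13.8444 = 1474.37.

1474.37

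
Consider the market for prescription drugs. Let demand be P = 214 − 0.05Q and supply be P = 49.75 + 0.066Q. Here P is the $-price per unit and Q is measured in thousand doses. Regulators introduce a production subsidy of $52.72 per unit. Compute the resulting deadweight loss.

Competitive equilibrium: 214 − 0.05Q = 49.75 + 0.066Q → Q* = 1415.94828, P* = 143.20259.
The subsidy lowers effective supply by 52.72: P = 0.066Q − 2.97.
New quantity: 214 − 0.05Q = 0.066Q − 2.97 → Q' = 1870.43103.
Overproduction ΔQ = 1870.43103 − 1415.94828 = 454.48275; wedge = subsidy = 52.72.
The triangle = ½ × 454.48275 × 52.72 = $11980.17 thousand.

$11980.17 thousand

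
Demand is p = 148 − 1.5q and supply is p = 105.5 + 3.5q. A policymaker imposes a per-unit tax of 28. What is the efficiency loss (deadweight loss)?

Competitive equilibrium: 148 − 1.5q = 105.5 + 3.5q → q* = 8.5, p* = 135.25.
With the tax, the buyer price exceeds the seller price by 28: (148 − 1.5q) − (105.5 + 3.5q) = 28 → q' = 2.9.
Δq = 8.5 − 2.9 = 5.6; the wedge equals the tax, 28.
Welfare loss = ½ × 5.6 × 28 = 78.40.

78.40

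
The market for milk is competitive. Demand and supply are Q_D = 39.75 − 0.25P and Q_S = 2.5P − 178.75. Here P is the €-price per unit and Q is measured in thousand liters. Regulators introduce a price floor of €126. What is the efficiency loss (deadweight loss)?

€297.89 thousand

In inverse form: demand P = 159 − 4Q, supply P = 71.5 + 0.4Q.
Competitive equilibrium: 159 − 4Q = 71.5 + 0.4Q → Q* = 19.8864, P* = 79.4545.
At the floor P = 126, quantity demanded = (159 − 126)/4 = 8.25.
Sellers' marginal cost at Q' = 8.25: 71.5 + 0.4·8.25 = 74.8.
ΔQ = 19.8864 − 8.25 = 11.6364; wedge = 126 − 74.8 = 51.2.
DWL = ½ × 11.6364 × 51.2 = €297.89 thousand.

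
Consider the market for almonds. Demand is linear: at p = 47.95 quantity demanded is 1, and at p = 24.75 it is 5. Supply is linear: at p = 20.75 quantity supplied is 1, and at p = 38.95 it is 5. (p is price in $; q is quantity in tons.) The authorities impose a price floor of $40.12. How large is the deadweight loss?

Demand slope = (24.75 − 47.95)/(5 − 1) = −5.8, so p = 53.75 − 5.8q.
Supply slope = (38.95 − 20.75)/(5 − 1) = 4.55, so p = 16.2 + 4.55q.
Competitive equilibrium: 53.75 − 5.8q = 16.2 + 4.55q → q* = 3.628, p* = 32.7075.
At the floor p = 40.12, quantity demanded = (53.75 − 40.12)/5.8 = 2.35.
Sellers' marginal cost at q' = 2.35: 16.2 + 4.55·2.35 = 26.8925.
Δq = 3.628 − 2.35 = 1.278; wedge = 40.12 − 26.8925 = 13.2275.
DWL = ½ × 1.278 × 13.2275 = $8.45.

$8.45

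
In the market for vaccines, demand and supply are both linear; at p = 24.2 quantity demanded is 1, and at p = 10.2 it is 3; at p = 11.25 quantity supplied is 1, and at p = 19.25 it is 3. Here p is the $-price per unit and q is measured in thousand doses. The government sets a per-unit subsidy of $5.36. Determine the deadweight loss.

Demand slope = (10.2 − 24.2)/(3 − 1) = −7, so p = 31.2 − 7q.
Supply slope = (19.25 − 11.25)/(3 − 1) = 4, so p = 7.25 + 4q.
Competitive equilibrium: 31.2 − 7q = 7.25 + 4q → q* = 2.1773, p* = 15.9591.
The subsidy lowers effective supply by 5.36: p = 1.89 + 4q.
New quantity: 31.2 − 7q = 1.89 + 4q → q' = 2.6645.
Overproduction Δq = 2.6645 − 2.1773 = 0.4872; wedge = subsidy = 5.36.
Welfare loss = ½ × 0.4872 × 5.36 = $1.31 thousand.

$1.31 thousand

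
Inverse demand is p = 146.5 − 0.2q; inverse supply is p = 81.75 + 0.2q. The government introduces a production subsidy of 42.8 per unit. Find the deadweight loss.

Competitive equilibrium: 146.5 − 0.2q = 81.75 + 0.2q → q* = 161.875, p* = 114.125.
The subsidy lowers effective supply by 42.8: p = 38.95 + 0.2q.
New quantity: 146.5 − 0.2q = 38.95 + 0.2q → q' = 268.875.
Overproduction Δq = 268.875 − 161.875 = 107; wedge = subsidy = 42.8.
Welfare loss = ½ × 107 × 42.8 = 2289.80.

2289.80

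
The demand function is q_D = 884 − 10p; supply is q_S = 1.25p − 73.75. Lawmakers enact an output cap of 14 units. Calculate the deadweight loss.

In inverse form: demand p = 88.4 − 0.1q, supply p = 59 + 0.8q.
Competitive equilibrium: 88.4 − 0.1q = 59 + 0.8q → q* = 32.6667, p* = 85.1333.
At q = 14: demand price = 88.4 − 0.1·14 = 87; supply price = 59 + 0.8·14 = 70.2.
Δq = 32.6667 − 14 = 18.6667; wedge = 87 − 70.2 = 16.8.
The triangle = ½ × 18.6667 × 16.8 = 156.80.

156.80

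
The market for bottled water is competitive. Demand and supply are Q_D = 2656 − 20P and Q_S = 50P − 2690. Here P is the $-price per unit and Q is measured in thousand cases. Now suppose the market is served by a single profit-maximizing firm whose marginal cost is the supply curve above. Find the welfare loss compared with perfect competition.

$7739.34 thousand

In inverse form: demand P = 132.8 − 0.05Q, supply P = 53.8 + 0.02Q.
Competitive equilibrium: 132.8 − 0.05Q = 53.8 + 0.02Q → Q* = 1128.571429, P* = 76.371429.
Marginal revenue: MR = 132.8 − 0.1Q. Set MR = MC: 132.8 − 0.1Q = 53.8 + 0.02Q → Q_m = 658.333333.
Price P_m = 132.8 − 0.05·658.333333 = 99.883333; MC(Q_m) = 53.8 + 0.02·658.333333 = 66.966667.
Competitive Q* = 1128.571429, so ΔQ = 470.238096; wedge = 99.883333 − 66.966667 = 32.916666.
Deadweight loss = ½ × 470.238096 × 32.916666 = $7739.34 thousand.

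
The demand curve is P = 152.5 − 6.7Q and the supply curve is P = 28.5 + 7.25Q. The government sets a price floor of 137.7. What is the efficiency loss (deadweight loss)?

Competitive equilibrium: 152.5 − 6.7Q = 28.5 + 7.25Q → Q* = 8.888889, P* = 92.944444.
At the floor P = 137.7, quantity demanded = (152.5 − 137.7)/6.7 = 2.208955.
Sellers' marginal cost at Q' = 2.208955: 28.5 + 7.25·2.208955 = 44.514924.
ΔQ = 8.888889 − 2.208955 = 6.679934; wedge = 137.7 − 44.514924 = 93.185076.
Deadweight loss = ½ × 6.679934 × 93.185076 = 311.24.

311.24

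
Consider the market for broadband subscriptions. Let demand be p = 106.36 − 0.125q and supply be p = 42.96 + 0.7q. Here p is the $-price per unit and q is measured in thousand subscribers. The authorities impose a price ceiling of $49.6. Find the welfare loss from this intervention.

Competitive equilibrium: 106.36 − 0.125q = 42.96 + 0.7q → q* = 76.8485, p* = 96.7539.
At the ceiling p = 49.6, quantity supplied = (49.6 − 42.96)/0.7 = 9.4857.
Willingness to pay at q' = 9.4857: 106.36 − 0.125·9.4857 = 105.1743.
Δq = 76.8485 − 9.4857 = 67.3628; wedge = 105.1743 − 49.6 = 55.5743.
DWL = ½ × 67.3628 × 55.5743 = $1871.82 thousand.

$1871.82 thousand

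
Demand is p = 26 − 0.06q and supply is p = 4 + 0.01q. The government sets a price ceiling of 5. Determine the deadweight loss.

1607.14

Competitive equilibrium: 26 − 0.06q = 4 + 0.01q → q* = 314.2857, p* = 7.1429.
At the ceiling p = 5, quantity supplied = (5 − 4)/0.01 = 100.
Willingness to pay at q' = 100: 26 − 0.06·100 = 20.
Δq = 314.2857 − 100 = 214.2857; wedge = 20 − 5 = 15.
Deadweight loss = ½ × 214.2857 × 15 = 1607.14.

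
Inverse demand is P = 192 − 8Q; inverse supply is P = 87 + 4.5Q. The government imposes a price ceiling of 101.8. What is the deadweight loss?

163.27

Competitive equilibrium: 192 − 8Q = 87 + 4.5Q → Q* = 8.4, P* = 124.8.
At the ceiling P = 101.8, quantity supplied = (101.8 − 87)/4.5 = 3.2889.
Willingness to pay at Q' = 3.2889: 192 − 8·3.2889 = 165.6888.
ΔQ = 8.4 − 3.2889 = 5.1111; wedge = 165.6888 − 101.8 = 63.8888.
Deadweight loss = ½ × 5.1111 × 63.8888 = 163.27.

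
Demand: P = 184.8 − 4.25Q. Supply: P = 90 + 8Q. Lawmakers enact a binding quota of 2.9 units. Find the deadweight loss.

Competitive equilibrium: 184.8 − 4.25Q = 90 + 8Q → Q* = 7.7388, P* = 151.9102.
At Q = 2.9: demand price = 184.8 − 4.25·2.9 = 172.475; supply price = 90 + 8·2.9 = 113.2.
ΔQ = 7.7388 − 2.9 = 4.8388; wedge = 172.475 − 113.2 = 59.275.
DWL = ½ × 4.8388 × 59.275 = 143.41.

143.41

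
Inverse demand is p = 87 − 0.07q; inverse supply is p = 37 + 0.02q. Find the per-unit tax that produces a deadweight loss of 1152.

Competitive equilibrium: 87 − 0.07q = 37 + 0.02q → q* = 555.5556, p* = 48.1111.
A tax t gives Δq = t/0.09 and wedge t, so DWL = t²/0.18.
t²/0.18 = 1152 → t² = 207.36 → t = 14.4.

14.4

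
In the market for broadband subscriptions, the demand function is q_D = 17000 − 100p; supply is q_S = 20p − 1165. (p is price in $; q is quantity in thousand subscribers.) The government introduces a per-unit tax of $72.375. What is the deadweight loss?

In inverse form: demand p = 170 − 0.01q, supply p = 58.25 + 0.05q.
Competitive equilibrium: 170 − 0.01q = 58.25 + 0.05q → q* = 1862.5, p* = 151.375.
With the tax, the buyer price exceeds the seller price by 72.375: (170 − 0.01q) − (58.25 + 0.05q) = 72.375 → q' = 656.25.
Δq = 1862.5 − 656.25 = 1206.25; the wedge equals the tax, 72.375.
DWL = ½ × 1206.25 × 72.375 = $43651.17 thousand.

$43651.17 thousand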